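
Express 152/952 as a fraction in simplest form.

19/119

152 = 2^3 × 19
952 = 2^3 × 7 × 17
gcd(152, 952) = 2^3 = 8.
Divide numerator and denominator by 8: 152/952 = 19/119.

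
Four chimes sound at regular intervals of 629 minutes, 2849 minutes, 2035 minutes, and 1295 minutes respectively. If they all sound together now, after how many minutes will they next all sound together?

242165 minutes

The first simultaneous occurrence is after LCM of the individual periods.
629 = 17 × 37
2849 = 7 × 11 × 37
2035 = 5 × 11 × 37
1295 = 5 × 7 × 37
LCM(629, 2849, 2035, 1295) = 5 × 7 × 11 × 17 × 37 = 242165.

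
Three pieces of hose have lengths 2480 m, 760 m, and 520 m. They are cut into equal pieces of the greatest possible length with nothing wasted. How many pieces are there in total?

Piece length = gcd(2480, 760, 520).
2480 = 2^4 × 5 × 31
760 = 2^3 × 5 × 19
520 = 2^3 × 5 × 13
gcd(2480, 760, 520) = 2^3 × 5 = 40.
Total pieces = 2480/40 + 760/40 + 520/40 = 62 + 19 + 13 = 94.

94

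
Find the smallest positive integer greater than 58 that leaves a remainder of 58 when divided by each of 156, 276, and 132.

39526

N − 58 must be a common multiple of 156, 276, and 132.
156 = 2^2 × 3 × 13
276 = 2^2 × 3 × 23
132 = 2^2 × 3 × 11
LCM(156, 276, 132) = 2^2 × 3 × 11 × 13 × 23 = 39468.
Smallest N > 58 is LCM + 58 = 39468 + 58 = 39526.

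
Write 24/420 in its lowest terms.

2/35

24 = 2^3 × 3
420 = 2^2 × 3 × 5 × 7
gcd(24, 420) = 2^2 × 3 = 12.
Divide numerator and denominator by 12: 24/420 = 2/35.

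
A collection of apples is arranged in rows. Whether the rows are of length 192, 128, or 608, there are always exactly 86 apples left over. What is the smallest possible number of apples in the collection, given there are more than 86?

7382

N − 86 must be a common multiple of 192, 128, and 608.
192 = 2^6 × 3
128 = 2^7
608 = 2^5 × 19
LCM(192, 128, 608) = 2^7 × 3 × 19 = 7296.
Smallest N > 86 is LCM + 86 = 7296 + 86 = 7382.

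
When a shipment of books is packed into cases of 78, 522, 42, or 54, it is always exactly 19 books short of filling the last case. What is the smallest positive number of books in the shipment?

Being 19 short of a full case of size k means N ≡ −19 (mod k), i.e. N + 19 is a multiple of each size.
78 = 2 × 3 × 13
522 = 2 × 3^2 × 29
42 = 2 × 3 × 7
54 = 2 × 3^3
LCM(78, 522, 42, 54) = 2 × 3^3 × 7 × 13 × 29 = 142506.
Smallest positive N is 142506 − 19 = 142487.

142487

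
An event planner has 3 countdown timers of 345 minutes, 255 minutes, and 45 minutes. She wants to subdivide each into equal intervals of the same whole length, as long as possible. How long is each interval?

The interval must divide each timer length; the longest such is the gcd.
345 = 3 × 5 × 23
255 = 3 × 5 × 17
45 = 3^2 × 5
gcd(345, 255, 45) = 3 × 5 = 15.

15 minutes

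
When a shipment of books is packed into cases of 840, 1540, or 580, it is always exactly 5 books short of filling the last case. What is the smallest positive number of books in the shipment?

Being 5 short of a full case of size k means N ≡ −5 (mod k), i.e. N + 5 is a multiple of each size.
840 = 2^3 × 3 × 5 × 7
1540 = 2^2 × 5 × 7 × 11
580 = 2^2 × 5 × 29
LCM(840, 1540, 580) = 2^3 × 3 × 5 × 7 × 11 × 29 = 267960.
Smallest positive N is 267960 − 5 = 267955.

267955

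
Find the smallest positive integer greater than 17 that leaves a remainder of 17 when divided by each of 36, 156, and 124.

14525

N − 17 must be a common multiple of 36, 156, and 124.
36 = 2^2 × 3^2
156 = 2^2 × 3 × 13
124 = 2^2 × 31
LCM(36, 156, 124) = 2^2 × 3^2 × 13 × 31 = 14508.
Smallest N > 17 is LCM + 17 = 14508 + 17 = 14525.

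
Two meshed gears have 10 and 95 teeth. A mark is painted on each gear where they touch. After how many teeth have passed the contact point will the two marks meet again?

190 teeth

We need the least common multiple of the intervals.
10 = 2 × 5
95 = 5 × 19
LCM(10, 95) = 2 × 5 × 19 = 190.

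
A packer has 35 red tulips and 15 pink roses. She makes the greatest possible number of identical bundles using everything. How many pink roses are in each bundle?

3

Number of bundles = gcd(35, 15).
35 = 5 × 7
15 = 3 × 5
gcd(35, 15) = 5.
pink roses per bundle = 15 / 5 = 3.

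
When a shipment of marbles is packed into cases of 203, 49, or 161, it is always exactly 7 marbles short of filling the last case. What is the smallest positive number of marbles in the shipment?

32676

Being 7 short of a full case of size k means N ≡ −7 (mod k), i.e. N + 7 is a multiple of each size.
203 = 7 × 29
49 = 7^2
161 = 7 × 23
LCM(203, 49, 161) = 7^2 × 23 × 29 = 32683.
Smallest positive N is 32683 − 7 = 32676.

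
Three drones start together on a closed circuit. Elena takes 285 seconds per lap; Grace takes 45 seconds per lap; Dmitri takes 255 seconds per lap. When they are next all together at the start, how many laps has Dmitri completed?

57 laps

They are all back at their starting positions together after one LCM of the periods.
285 = 3 × 5 × 19
45 = 3^2 × 5
255 = 3 × 5 × 17
LCM(285, 45, 255) = 3^2 × 5 × 17 × 19 = 14535.
Laps for period 255: 14535 / 255 = 57.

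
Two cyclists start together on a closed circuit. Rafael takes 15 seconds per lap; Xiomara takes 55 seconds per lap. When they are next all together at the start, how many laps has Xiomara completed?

3 laps

The first common completion time is the LCM of the periods.
15 = 3 × 5
55 = 5 × 11
LCM(15, 55) = 3 × 5 × 11 = 165.
Laps for period 55: 165 / 55 = 3.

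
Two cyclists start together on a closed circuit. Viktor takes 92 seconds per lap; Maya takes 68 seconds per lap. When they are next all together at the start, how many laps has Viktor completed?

The first common completion time is the LCM of the periods.
92 = 2^2 × 23
68 = 2^2 × 17
LCM(92, 68) = 2^2 × 17 × 23 = 1564.
Laps for period 92: 1564 / 92 = 17.

17 laps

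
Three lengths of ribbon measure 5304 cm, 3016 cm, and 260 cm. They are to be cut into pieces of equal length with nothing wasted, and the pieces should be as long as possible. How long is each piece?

52 cm

Each piece length must divide every original length, so the longest possible is gcd(5304, 3016, 260).
5304 = 2^3 × 3 × 13 × 17
3016 = 2^3 × 13 × 29
260 = 2^2 × 5 × 13
gcd(5304, 3016, 260) = 2^2 × 13 = 52.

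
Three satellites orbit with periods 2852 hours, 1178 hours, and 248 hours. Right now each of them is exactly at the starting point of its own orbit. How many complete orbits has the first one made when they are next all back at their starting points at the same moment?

38 orbits

The first common completion time is the LCM of the periods.
2852 = 2^2 × 23 × 31
1178 = 2 × 19 × 31
248 = 2^3 × 31
LCM(2852, 1178, 248) = 2^3 × 19 × 23 × 31 = 108376.
Orbits for period 2852: 108376 / 2852 = 38.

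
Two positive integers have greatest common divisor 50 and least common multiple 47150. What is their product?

For any two positive integers, gcd × lcm = product = 50 × 47150 = 2357500.

2357500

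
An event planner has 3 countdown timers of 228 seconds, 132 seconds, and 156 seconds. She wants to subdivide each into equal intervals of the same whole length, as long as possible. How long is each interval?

12 seconds

The interval must divide each timer length; the longest such is the gcd.
228 = 2^2 × 3 × 19
132 = 2^2 × 3 × 11
156 = 2^2 × 3 × 13
gcd(228, 132, 156) = 2^2 × 3 = 12.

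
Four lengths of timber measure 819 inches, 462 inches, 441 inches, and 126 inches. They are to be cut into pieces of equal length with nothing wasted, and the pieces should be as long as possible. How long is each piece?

Each piece length must divide every original length, so the longest possible is gcd(819, 462, 441, 126).
819 = 3^2 × 7 × 13
462 = 2 × 3 × 7 × 11
441 = 3^2 × 7^2
126 = 2 × 3^2 × 7
gcd(819, 462, 441, 126) = 3 × 7 = 21.

21 inches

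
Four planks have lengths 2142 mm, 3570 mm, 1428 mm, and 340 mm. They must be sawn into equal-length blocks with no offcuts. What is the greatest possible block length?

34 mm

This is the greatest common divisor of 2142, 3570, 1428, and 340.
2142 = 2 × 3^2 × 7 × 17
3570 = 2 × 3 × 5 × 7 × 17
1428 = 2^2 × 3 × 7 × 17
340 = 2^2 × 5 × 17
gcd(2142, 3570, 1428, 340) = 2 × 17 = 34.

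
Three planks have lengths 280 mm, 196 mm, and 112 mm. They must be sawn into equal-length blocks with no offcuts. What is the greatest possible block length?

28 mm

The block length must divide every plank, so the greatest is gcd(280, 196, 112).
280 = 2^3 × 5 × 7
196 = 2^2 × 7^2
112 = 2^4 × 7
gcd(280, 196, 112) = 2^2 × 7 = 28.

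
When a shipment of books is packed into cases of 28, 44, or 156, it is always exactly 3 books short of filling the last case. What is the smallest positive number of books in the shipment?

Being 3 short of a full case of size k means N ≡ −3 (mod k), i.e. N + 3 is a multiple of each size.
28 = 2^2 × 7
44 = 2^2 × 11
156 = 2^2 × 3 × 13
LCM(28, 44, 156) = 2^2 × 3 × 7 × 11 × 13 = 12012.
Smallest positive N is 12012 − 3 = 12009.

12009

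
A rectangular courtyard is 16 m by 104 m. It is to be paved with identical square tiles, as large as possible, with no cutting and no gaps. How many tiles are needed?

Tile side = gcd(16, 104).
16 = 2^4
104 = 2^3 × 13
gcd(16, 104) = 2^3 = 8.
Tiles: (16/8) × (104/8) = 2 × 13 = 26.

26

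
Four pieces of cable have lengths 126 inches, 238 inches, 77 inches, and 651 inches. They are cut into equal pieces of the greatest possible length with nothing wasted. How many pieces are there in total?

Piece length = gcd(126, 238, 77, 651).
126 = 2 × 3^2 × 7
238 = 2 × 7 × 17
77 = 7 × 11
651 = 3 × 7 × 31
gcd(126, 238, 77, 651) = 7.
Total pieces = 126/7 + 238/7 + 77/7 + 651/7 = 18 + 34 + 11 + 93 = 156.

156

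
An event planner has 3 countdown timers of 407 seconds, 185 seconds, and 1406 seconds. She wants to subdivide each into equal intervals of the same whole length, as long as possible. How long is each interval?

37 seconds

The interval must divide each timer length; the longest such is the gcd.
407 = 11 × 37
185 = 5 × 37
1406 = 2 × 19 × 37
gcd(407, 185, 1406) = 37.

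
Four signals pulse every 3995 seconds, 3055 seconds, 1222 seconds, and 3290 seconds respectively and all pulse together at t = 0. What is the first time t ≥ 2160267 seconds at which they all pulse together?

2181270 seconds

Joint pulses occur at multiples of LCM(3995, 3055, 1222, 3290).
3995 = 5 × 17 × 47
3055 = 5 × 13 × 47
1222 = 2 × 13 × 47
3290 = 2 × 5 × 7 × 47
LCM(3995, 3055, 1222, 3290) = 2 × 5 × 7 × 13 × 17 × 47 = 727090.
Smallest multiple of 727090 that is ≥ 2160267: ⌈2160267/727090⌉ × 727090 = 3 × 727090 = 2181270.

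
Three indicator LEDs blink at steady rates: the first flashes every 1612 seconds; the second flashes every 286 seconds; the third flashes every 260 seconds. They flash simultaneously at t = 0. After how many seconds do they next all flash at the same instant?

They coincide at every common multiple of the periods; the first is the LCM.
1612 = 2^2 × 13 × 31
286 = 2 × 11 × 13
260 = 2^2 × 5 × 13
LCM(1612, 286, 260) = 2^2 × 5 × 11 × 13 × 31 = 88660.

88660 seconds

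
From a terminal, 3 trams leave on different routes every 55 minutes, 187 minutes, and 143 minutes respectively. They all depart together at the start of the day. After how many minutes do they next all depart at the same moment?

12155 minutes

The first simultaneous occurrence is after LCM of the individual periods.
55 = 5 × 11
187 = 11 × 17
143 = 11 × 13
LCM(55, 187, 143) = 5 × 11 × 13 × 17 = 12155.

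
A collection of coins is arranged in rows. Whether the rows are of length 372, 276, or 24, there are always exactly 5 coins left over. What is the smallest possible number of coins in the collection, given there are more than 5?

N − 5 must be a common multiple of 372, 276, and 24.
372 = 2^2 × 3 × 31
276 = 2^2 × 3 × 23
24 = 2^3 × 3
LCM(372, 276, 24) = 2^3 × 3 × 23 × 31 = 17112.
Smallest N > 5 is LCM + 5 = 17112 + 5 = 17117.

17117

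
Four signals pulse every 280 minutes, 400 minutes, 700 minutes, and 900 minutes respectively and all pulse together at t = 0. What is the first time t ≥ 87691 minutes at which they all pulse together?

Joint pulses occur at multiples of LCM(280, 400, 700, 900).
280 = 2^3 × 5 × 7
400 = 2^4 × 5^2
700 = 2^2 × 5^2 × 7
900 = 2^2 × 3^2 × 5^2
LCM(280, 400, 700, 900) = 2^4 × 3^2 × 5^2 × 7 = 25200.
Smallest multiple of 25200 that is ≥ 87691: ⌈87691/25200⌉ × 25200 = 4 × 25200 = 100800.

100800 minutes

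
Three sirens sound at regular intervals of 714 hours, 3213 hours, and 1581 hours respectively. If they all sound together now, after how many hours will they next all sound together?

The first simultaneous occurrence is after LCM of the individual periods.
714 = 2 × 3 × 7 × 17
3213 = 3^3 × 7 × 17
1581 = 3 × 17 × 31
LCM(714, 3213, 1581) = 2 × 3^3 × 7 × 17 × 31 = 199206.

199206 hours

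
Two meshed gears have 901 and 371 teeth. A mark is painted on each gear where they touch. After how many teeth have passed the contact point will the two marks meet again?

6307 teeth

The first simultaneous occurrence is after LCM of the individual periods.
901 = 17 × 53
371 = 7 × 53
LCM(901, 371) = 7 × 17 × 53 = 6307.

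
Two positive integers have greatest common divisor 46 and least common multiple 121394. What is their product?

5584124

For any two positive integers, gcd × lcm = product = 46 × 121394 = 5584124.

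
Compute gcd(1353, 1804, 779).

1353 = 3 × 11 × 41
1804 = 2^2 × 11 × 41
779 = 19 × 41
gcd(1353, 1804, 779) = 41.

41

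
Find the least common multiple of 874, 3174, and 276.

120612

874 = 2 × 19 × 23
3174 = 2 × 3 × 23^2
276 = 2^2 × 3 × 23
LCM(874, 3174, 276) = 2^2 × 3 × 19 × 23^2 = 120612.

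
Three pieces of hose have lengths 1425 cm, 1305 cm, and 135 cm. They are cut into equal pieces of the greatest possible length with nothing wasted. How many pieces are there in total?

Piece length = gcd(1425, 1305, 135).
1425 = 3 × 5^2 × 19
1305 = 3^2 × 5 × 29
135 = 3^3 × 5
gcd(1425, 1305, 135) = 3 × 5 = 15.
Total pieces = 1425/15 + 1305/15 + 135/15 = 95 + 87 + 9 = 191.

191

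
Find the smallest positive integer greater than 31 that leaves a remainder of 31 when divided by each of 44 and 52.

N − 31 must be a common multiple of 44 and 52.
44 = 2^2 × 11
52 = 2^2 × 13
LCM(44, 52) = 2^2 × 11 × 13 = 572.
Smallest N > 31 is LCM + 31 = 572 + 31 = 603.

603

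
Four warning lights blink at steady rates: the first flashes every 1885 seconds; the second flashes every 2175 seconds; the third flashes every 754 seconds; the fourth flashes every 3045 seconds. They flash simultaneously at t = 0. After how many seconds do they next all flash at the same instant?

The first simultaneous occurrence is after LCM of the individual periods.
1885 = 5 × 13 × 29
2175 = 3 × 5^2 × 29
754 = 2 × 13 × 29
3045 = 3 × 5 × 7 × 29
LCM(1885, 2175, 754, 3045) = 2 × 3 × 5^2 × 7 × 13 × 29 = 395850.

395850 seconds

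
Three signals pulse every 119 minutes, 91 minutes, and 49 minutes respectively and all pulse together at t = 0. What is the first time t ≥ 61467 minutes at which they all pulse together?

64974 minutes

Joint pulses occur at multiples of LCM(119, 91, 49).
119 = 7 × 17
91 = 7 × 13
49 = 7^2
LCM(119, 91, 49) = 7^2 × 13 × 17 = 10829.
Smallest multiple of 10829 that is ≥ 61467: ⌈61467/10829⌉ × 10829 = 6 × 10829 = 64974.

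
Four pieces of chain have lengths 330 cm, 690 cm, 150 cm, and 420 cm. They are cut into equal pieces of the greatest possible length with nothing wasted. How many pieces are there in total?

Piece length = gcd(330, 690, 150, 420).
330 = 2 × 3 × 5 × 11
690 = 2 × 3 × 5 × 23
150 = 2 × 3 × 5^2
420 = 2^2 × 3 × 5 × 7
gcd(330, 690, 150, 420) = 2 × 3 × 5 = 30.
Total pieces = 330/30 + 690/30 + 150/30 + 420/30 = 11 + 23 + 5 + 14 = 53.

53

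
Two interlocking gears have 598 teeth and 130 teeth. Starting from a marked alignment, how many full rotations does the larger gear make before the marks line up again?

The first common completion time is the LCM of the periods.
598 = 2 × 13 × 23
130 = 2 × 5 × 13
LCM(598, 130) = 2 × 5 × 13 × 23 = 2990.
Rotations for period 598: 2990 / 598 = 5.

5 rotations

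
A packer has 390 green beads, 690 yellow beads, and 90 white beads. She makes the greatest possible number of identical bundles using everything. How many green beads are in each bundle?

13

Number of bundles = gcd(390, 690, 90).
390 = 2 × 3 × 5 × 13
690 = 2 × 3 × 5 × 23
90 = 2 × 3^2 × 5
gcd(390, 690, 90) = 2 × 3 × 5 = 30.
green beads per bundle = 390 / 30 = 13.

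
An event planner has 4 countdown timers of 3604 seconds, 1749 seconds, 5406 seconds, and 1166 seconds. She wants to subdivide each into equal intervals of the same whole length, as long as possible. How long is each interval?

The interval must divide each timer length; the longest such is the gcd.
3604 = 2^2 × 17 × 53
1749 = 3 × 11 × 53
5406 = 2 × 3 × 17 × 53
1166 = 2 × 11 × 53
gcd(3604, 1749, 5406, 1166) = 53.

53 seconds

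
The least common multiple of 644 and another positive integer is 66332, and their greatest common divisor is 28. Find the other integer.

gcd × lcm = product of the two integers, so the other integer is (28 × 66332) / 644 = 2884.

2884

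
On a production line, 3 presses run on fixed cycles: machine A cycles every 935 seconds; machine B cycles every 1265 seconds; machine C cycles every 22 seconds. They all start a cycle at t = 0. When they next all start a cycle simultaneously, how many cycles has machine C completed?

1955 cycles

The first common completion time is the LCM of the periods.
935 = 5 × 11 × 17
1265 = 5 × 11 × 23
22 = 2 × 11
LCM(935, 1265, 22) = 2 × 5 × 11 × 17 × 23 = 43010.
Cycles for period 22: 43010 / 22 = 1955.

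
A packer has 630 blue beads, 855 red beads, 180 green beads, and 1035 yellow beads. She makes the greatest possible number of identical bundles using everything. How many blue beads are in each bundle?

Number of bundles = gcd(630, 855, 180, 1035).
630 = 2 × 3^2 × 5 × 7
855 = 3^2 × 5 × 19
180 = 2^2 × 3^2 × 5
1035 = 3^2 × 5 × 23
gcd(630, 855, 180, 1035) = 3^2 × 5 = 45.
blue beads per bundle = 630 / 45 = 14.

14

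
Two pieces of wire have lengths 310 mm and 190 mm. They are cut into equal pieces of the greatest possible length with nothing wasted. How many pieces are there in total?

50

Piece length = gcd(310, 190).
310 = 2 × 5 × 31
190 = 2 × 5 × 19
gcd(310, 190) = 2 × 5 = 10.
Total pieces = 310/10 + 190/10 = 31 + 19 = 50.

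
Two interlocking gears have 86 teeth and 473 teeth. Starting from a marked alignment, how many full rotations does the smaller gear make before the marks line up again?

All finish a whole number of cycles simultaneously at t = LCM of the periods.
86 = 2 × 43
473 = 11 × 43
LCM(86, 473) = 2 × 11 × 43 = 946.
Rotations for period 86: 946 / 86 = 11.

11 rotations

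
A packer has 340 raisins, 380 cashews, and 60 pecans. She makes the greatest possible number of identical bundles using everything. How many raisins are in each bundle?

Number of bundles = gcd(340, 380, 60).
340 = 2^2 × 5 × 17
380 = 2^2 × 5 × 19
60 = 2^2 × 3 × 5
gcd(340, 380, 60) = 2^2 × 5 = 20.
raisins per bundle = 340 / 20 = 17.

17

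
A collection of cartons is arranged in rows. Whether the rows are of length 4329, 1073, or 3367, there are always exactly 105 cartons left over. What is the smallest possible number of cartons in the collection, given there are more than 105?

878892

N − 105 must be a common multiple of 4329, 1073, and 3367.
4329 = 3^2 × 13 × 37
1073 = 29 × 37
3367 = 7 × 13 × 37
LCM(4329, 1073, 3367) = 3^2 × 7 × 13 × 29 × 37 = 878787.
Smallest N > 105 is LCM + 105 = 878787 + 105 = 878892.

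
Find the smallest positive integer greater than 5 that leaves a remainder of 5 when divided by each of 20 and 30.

65

N − 5 must be a common multiple of 20 and 30.
20 = 2^2 × 5
30 = 2 × 3 × 5
LCM(20, 30) = 2^2 × 3 × 5 = 60.
Smallest N > 5 is LCM + 5 = 60 + 5 = 65.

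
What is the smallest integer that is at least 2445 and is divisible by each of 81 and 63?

The integer must be a common multiple of 81 and 63, so a multiple of their LCM.
81 = 3^4
63 = 3^2 × 7
LCM(81, 63) = 3^4 × 7 = 567.
Smallest multiple of 567 that is ≥ 2445: ⌈2445/567⌉ × 567 = 5 × 567 = 2835.

2835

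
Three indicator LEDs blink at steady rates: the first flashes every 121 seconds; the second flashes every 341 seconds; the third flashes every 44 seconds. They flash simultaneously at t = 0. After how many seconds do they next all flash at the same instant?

15004 seconds

The first simultaneous occurrence is after LCM of the individual periods.
121 = 11^2
341 = 11 × 31
44 = 2^2 × 11
LCM(121, 341, 44) = 2^2 × 11^2 × 31 = 15004.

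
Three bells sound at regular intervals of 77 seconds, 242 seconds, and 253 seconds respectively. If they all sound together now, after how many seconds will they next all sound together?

They coincide at every common multiple of the periods; the first is the LCM.
77 = 7 × 11
242 = 2 × 11^2
253 = 11 × 23
LCM(77, 242, 253) = 2 × 7 × 11^2 × 23 = 38962.

38962 seconds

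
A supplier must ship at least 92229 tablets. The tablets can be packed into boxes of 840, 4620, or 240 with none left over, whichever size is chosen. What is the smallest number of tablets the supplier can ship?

The number of tablets must be a common multiple of 840, 4620, and 240, so a multiple of their LCM.
840 = 2^3 × 3 × 5 × 7
4620 = 2^2 × 3 × 5 × 7 × 11
240 = 2^4 × 3 × 5
LCM(840, 4620, 240) = 2^4 × 3 × 5 × 7 × 11 = 18480.
Smallest multiple of 18480 that is ≥ 92229: ⌈92229/18480⌉ × 18480 = 5 × 18480 = 92400.

92400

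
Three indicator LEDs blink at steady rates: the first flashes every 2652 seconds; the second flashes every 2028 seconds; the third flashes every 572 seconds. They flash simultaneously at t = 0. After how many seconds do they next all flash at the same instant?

They coincide at every common multiple of the periods; the first is the LCM.
2652 = 2^2 × 3 × 13 × 17
2028 = 2^2 × 3 × 13^2
572 = 2^2 × 11 × 13
LCM(2652, 2028, 572) = 2^2 × 3 × 11 × 13^2 × 17 = 379236.

379236 seconds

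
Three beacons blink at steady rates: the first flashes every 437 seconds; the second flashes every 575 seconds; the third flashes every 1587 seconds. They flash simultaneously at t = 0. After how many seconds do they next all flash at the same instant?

They coincide at every common multiple of the periods; the first is the LCM.
437 = 19 × 23
575 = 5^2 × 23
1587 = 3 × 23^2
LCM(437, 575, 1587) = 3 × 5^2 × 19 × 23^2 = 753825.

753825 seconds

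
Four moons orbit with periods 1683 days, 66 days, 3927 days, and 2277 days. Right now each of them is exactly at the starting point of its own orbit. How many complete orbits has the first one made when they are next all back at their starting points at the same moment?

All finish a whole number of cycles simultaneously at t = LCM of the periods.
1683 = 3^2 × 11 × 17
66 = 2 × 3 × 11
3927 = 3 × 7 × 11 × 17
2277 = 3^2 × 11 × 23
LCM(1683, 66, 3927, 2277) = 2 × 3^2 × 7 × 11 × 17 × 23 = 541926.
Orbits for period 1683: 541926 / 1683 = 322.

322 orbits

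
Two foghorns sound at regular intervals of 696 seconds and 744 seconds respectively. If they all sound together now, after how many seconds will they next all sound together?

We need the least common multiple of the intervals.
696 = 2^3 × 3 × 29
744 = 2^3 × 3 × 31
LCM(696, 744) = 2^3 × 3 × 29 × 31 = 21576.

21576 seconds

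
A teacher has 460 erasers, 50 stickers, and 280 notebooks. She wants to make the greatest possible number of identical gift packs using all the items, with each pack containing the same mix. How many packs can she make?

The pack count must divide each quantity, so the greatest is gcd(460, 50, 280).
460 = 2^2 × 5 × 23
50 = 2 × 5^2
280 = 2^3 × 5 × 7
gcd(460, 50, 280) = 2 × 5 = 10.

10 packs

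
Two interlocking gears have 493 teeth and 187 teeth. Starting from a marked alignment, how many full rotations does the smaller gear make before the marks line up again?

29 rotations

They are all back at their starting positions together after one LCM of the periods.
493 = 17 × 29
187 = 11 × 17
LCM(493, 187) = 11 × 17 × 29 = 5423.
Rotations for period 187: 5423 / 187 = 29.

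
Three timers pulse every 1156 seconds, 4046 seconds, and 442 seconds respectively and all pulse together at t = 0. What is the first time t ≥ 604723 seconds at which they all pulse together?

Joint pulses occur at multiples of LCM(1156, 4046, 442).
1156 = 2^2 × 17^2
4046 = 2 × 7 × 17^2
442 = 2 × 13 × 17
LCM(1156, 4046, 442) = 2^2 × 7 × 13 × 17^2 = 105196.
Smallest multiple of 105196 that is ≥ 604723: ⌈604723/105196⌉ × 105196 = 6 × 105196 = 631176.

631176 seconds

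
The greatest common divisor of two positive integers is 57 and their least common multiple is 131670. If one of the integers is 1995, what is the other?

3762

For two integers, gcd × lcm = product, so the other is (57 × 131670) / 1995 = 7505190 / 1995 = 3762.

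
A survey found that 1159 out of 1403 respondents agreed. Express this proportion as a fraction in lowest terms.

19/23

1159 = 19 × 61
1403 = 23 × 61
gcd(1159, 1403) = 61.
Divide numerator and denominator by 61: 1159/1403 = 19/23.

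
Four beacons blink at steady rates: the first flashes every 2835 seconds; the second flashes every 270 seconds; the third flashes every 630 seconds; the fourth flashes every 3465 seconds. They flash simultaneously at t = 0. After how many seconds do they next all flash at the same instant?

The first simultaneous occurrence is after LCM of the individual periods.
2835 = 3^4 × 5 × 7
270 = 2 × 3^3 × 5
630 = 2 × 3^2 × 5 × 7
3465 = 3^2 × 5 × 7 × 11
LCM(2835, 270, 630, 3465) = 2 × 3^4 × 5 × 7 × 11 = 62370.

62370 seconds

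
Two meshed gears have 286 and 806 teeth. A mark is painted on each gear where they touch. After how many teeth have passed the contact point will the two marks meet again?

They coincide at every common multiple of the periods; the first is the LCM.
286 = 2 × 11 × 13
806 = 2 × 13 × 31
LCM(286, 806) = 2 × 11 × 13 × 31 = 8866.

8866 teeth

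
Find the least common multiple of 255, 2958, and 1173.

255 = 3 × 5 × 17
2958 = 2 × 3 × 17 × 29
1173 = 3 × 17 × 23
LCM(255, 2958, 1173) = 2 × 3 × 5 × 17 × 23 × 29 = 340170.

340170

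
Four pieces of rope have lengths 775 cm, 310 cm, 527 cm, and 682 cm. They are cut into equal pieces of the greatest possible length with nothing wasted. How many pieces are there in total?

Piece length = gcd(775, 310, 527, 682).
775 = 5^2 × 31
310 = 2 × 5 × 31
527 = 17 × 31
682 = 2 × 11 × 31
gcd(775, 310, 527, 682) = 31.
Total pieces = 775/31 + 310/31 + 527/31 + 682/31 = 25 + 10 + 17 + 22 = 74.

74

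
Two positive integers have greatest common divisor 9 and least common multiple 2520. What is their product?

22680

For any two positive integers, gcd × lcm = product = 9 × 2520 = 22680.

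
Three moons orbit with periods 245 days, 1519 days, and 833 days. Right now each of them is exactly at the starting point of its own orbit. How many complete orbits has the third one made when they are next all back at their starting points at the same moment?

The first common completion time is the LCM of the periods.
245 = 5 × 7^2
1519 = 7^2 × 31
833 = 7^2 × 17
LCM(245, 1519, 833) = 5 × 7^2 × 17 × 31 = 129115.
Orbits for period 833: 129115 / 833 = 155.

155 orbits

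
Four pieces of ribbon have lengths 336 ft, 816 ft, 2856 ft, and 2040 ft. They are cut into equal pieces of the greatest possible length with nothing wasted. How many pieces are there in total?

252

Piece length = gcd(336, 816, 2856, 2040).
336 = 2^4 × 3 × 7
816 = 2^4 × 3 × 17
2856 = 2^3 × 3 × 7 × 17
2040 = 2^3 × 3 × 5 × 17
gcd(336, 816, 2856, 2040) = 2^3 × 3 = 24.
Total pieces = 336/24 + 816/24 + 2856/24 + 2040/24 = 14 + 34 + 119 + 85 = 252.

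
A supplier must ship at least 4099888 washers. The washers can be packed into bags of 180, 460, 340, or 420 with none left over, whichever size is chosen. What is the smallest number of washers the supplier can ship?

The number of washers must be a common multiple of 180, 460, 340, and 420, so a multiple of their LCM.
180 = 2^2 × 3^2 × 5
460 = 2^2 × 5 × 23
340 = 2^2 × 5 × 17
420 = 2^2 × 3 × 5 × 7
LCM(180, 460, 340, 420) = 2^2 × 3^2 × 5 × 7 × 17 × 23 = 492660.
Smallest multiple of 492660 that is ≥ 4099888: ⌈4099888/492660⌉ × 492660 = 9 × 492660 = 4433940.

4433940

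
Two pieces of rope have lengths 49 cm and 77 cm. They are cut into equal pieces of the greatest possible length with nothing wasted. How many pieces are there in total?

Piece length = gcd(49, 77).
49 = 7^2
77 = 7 × 11
gcd(49, 77) = 7.
Total pieces = 49/7 + 77/7 = 7 + 11 = 18.

18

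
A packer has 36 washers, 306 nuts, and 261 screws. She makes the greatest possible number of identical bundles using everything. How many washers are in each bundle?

Number of bundles = gcd(36, 306, 261).
36 = 2^2 × 3^2
306 = 2 × 3^2 × 17
261 = 3^2 × 29
gcd(36, 306, 261) = 3^2 = 9.
washers per bundle = 36 / 9 = 4.

4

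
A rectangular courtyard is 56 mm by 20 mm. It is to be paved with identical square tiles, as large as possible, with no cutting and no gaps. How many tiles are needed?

70

Tile side = gcd(56, 20).
56 = 2^3 × 7
20 = 2^2 × 5
gcd(56, 20) = 2^2 = 4.
Tiles: (56/4) × (20/4) = 14 × 5 = 70.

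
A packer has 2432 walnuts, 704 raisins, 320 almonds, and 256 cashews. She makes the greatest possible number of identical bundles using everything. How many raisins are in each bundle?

11

Number of bundles = gcd(2432, 704, 320, 256).
2432 = 2^7 × 19
704 = 2^6 × 11
320 = 2^6 × 5
256 = 2^8
gcd(2432, 704, 320, 256) = 2^6 = 64.
raisins per bundle = 704 / 64 = 11.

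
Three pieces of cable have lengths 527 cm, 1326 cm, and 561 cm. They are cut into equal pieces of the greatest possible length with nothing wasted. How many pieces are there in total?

Piece length = gcd(527, 1326, 561).
527 = 17 × 31
1326 = 2 × 3 × 13 × 17
561 = 3 × 11 × 17
gcd(527, 1326, 561) = 17.
Total pieces = 527/17 + 1326/17 + 561/17 = 31 + 78 + 33 = 142.

142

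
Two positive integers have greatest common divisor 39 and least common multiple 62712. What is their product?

2445768

For any two positive integers, gcd × lcm = product = 39 × 62712 = 2445768.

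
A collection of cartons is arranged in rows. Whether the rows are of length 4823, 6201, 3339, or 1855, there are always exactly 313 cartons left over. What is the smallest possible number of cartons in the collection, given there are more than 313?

N − 313 must be a common multiple of 4823, 6201, 3339, and 1855.
4823 = 7 × 13 × 53
6201 = 3^2 × 13 × 53
3339 = 3^2 × 7 × 53
1855 = 5 × 7 × 53
LCM(4823, 6201, 3339, 1855) = 3^2 × 5 × 7 × 13 × 53 = 217035.
Smallest N > 313 is LCM + 313 = 217035 + 313 = 217348.

217348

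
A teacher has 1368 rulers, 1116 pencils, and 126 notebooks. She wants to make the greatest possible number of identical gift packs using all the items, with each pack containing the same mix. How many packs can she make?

18 packs

The pack count must divide each quantity, so the greatest is gcd(1368, 1116, 126).
1368 = 2^3 × 3^2 × 19
1116 = 2^2 × 3^2 × 31
126 = 2 × 3^2 × 7
gcd(1368, 1116, 126) = 2 × 3^2 = 18.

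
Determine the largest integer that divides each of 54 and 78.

6

54 = 2 × 3^3
78 = 2 × 3 × 13
gcd(54, 78) = 2 × 3 = 6.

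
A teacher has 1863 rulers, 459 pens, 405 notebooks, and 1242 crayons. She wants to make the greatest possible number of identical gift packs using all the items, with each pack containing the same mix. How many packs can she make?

27 packs

The pack count must divide each quantity, so the greatest is gcd(1863, 459, 405, 1242).
1863 = 3^4 × 23
459 = 3^3 × 17
405 = 3^4 × 5
1242 = 2 × 3^3 × 23
gcd(1863, 459, 405, 1242) = 3^3 = 27.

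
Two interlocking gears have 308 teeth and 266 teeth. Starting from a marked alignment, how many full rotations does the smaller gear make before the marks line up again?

They are all back at their starting positions together after one LCM of the periods.
308 = 2^2 × 7 × 11
266 = 2 × 7 × 19
LCM(308, 266) = 2^2 × 7 × 11 × 19 = 5852.
Rotations for period 266: 5852 / 266 = 22.

22 rotations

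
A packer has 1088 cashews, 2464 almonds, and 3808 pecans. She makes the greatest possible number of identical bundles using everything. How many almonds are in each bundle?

77

Number of bundles = gcd(1088, 2464, 3808).
1088 = 2^6 × 17
2464 = 2^5 × 7 × 11
3808 = 2^5 × 7 × 17
gcd(1088, 2464, 3808) = 2^5 = 32.
almonds per bundle = 2464 / 32 = 77.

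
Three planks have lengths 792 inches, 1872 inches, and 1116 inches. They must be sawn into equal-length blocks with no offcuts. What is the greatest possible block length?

36 inches

The block length must divide every plank, so the greatest is gcd(792, 1872, 1116).
792 = 2^3 × 3^2 × 11
1872 = 2^4 × 3^2 × 13
1116 = 2^2 × 3^2 × 31
gcd(792, 1872, 1116) = 2^2 × 3^2 = 36.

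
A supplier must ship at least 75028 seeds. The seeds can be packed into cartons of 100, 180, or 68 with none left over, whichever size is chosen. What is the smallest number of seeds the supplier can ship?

76500

The number of seeds must be a common multiple of 100, 180, and 68, so a multiple of their LCM.
100 = 2^2 × 5^2
180 = 2^2 × 3^2 × 5
68 = 2^2 × 17
LCM(100, 180, 68) = 2^2 × 3^2 × 5^2 × 17 = 15300.
Smallest multiple of 15300 that is ≥ 75028: ⌈75028/15300⌉ × 15300 = 5 × 15300 = 76500.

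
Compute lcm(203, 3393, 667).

546273

203 = 7 × 29
3393 = 3^2 × 13 × 29
667 = 23 × 29
LCM(203, 3393, 667) = 3^2 × 7 × 13 × 23 × 29 = 546273.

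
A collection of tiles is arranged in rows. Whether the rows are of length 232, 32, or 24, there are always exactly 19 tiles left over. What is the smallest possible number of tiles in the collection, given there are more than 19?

2803

N − 19 must be a common multiple of 232, 32, and 24.
232 = 2^3 × 29
32 = 2^5
24 = 2^3 × 3
LCM(232, 32, 24) = 2^5 × 3 × 29 = 2784.
Smallest N > 19 is LCM + 19 = 2784 + 19 = 2803.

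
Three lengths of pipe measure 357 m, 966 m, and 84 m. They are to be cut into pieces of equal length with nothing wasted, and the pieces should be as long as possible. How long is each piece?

Each piece length must divide every original length, so the longest possible is gcd(357, 966, 84).
357 = 3 × 7 × 17
966 = 2 × 3 × 7 × 23
84 = 2^2 × 3 × 7
gcd(357, 966, 84) = 3 × 7 = 21.

21 m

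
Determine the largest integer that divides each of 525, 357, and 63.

525 = 3 × 5^2 × 7
357 = 3 × 7 × 17
63 = 3^2 × 7
gcd(525, 357, 63) = 3 × 7 = 21.

21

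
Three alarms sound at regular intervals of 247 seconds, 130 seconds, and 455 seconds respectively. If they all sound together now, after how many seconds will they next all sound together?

17290 seconds

We need the least common multiple of the intervals.
247 = 13 × 19
130 = 2 × 5 × 13
455 = 5 × 7 × 13
LCM(247, 130, 455) = 2 × 5 × 7 × 13 × 19 = 17290.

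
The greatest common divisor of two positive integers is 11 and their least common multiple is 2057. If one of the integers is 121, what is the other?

187

For two integers, gcd × lcm = product, so the other is (11 × 2057) / 121 = 22627 / 121 = 187.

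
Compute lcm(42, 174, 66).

42 = 2 × 3 × 7
174 = 2 × 3 × 29
66 = 2 × 3 × 11
LCM(42, 174, 66) = 2 × 3 × 7 × 11 × 29 = 13398.

13398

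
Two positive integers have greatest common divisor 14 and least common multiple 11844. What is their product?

165816

For any two positive integers, gcd × lcm = product = 14 × 11844 = 165816.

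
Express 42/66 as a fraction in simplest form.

42 = 2 × 3 × 7
66 = 2 × 3 × 11
gcd(42, 66) = 2 × 3 = 6.
Divide numerator and denominator by 6: 42/66 = 7/11.

7/11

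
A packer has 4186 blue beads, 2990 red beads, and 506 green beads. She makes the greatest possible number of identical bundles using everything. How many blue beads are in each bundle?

91

Number of bundles = gcd(4186, 2990, 506).
4186 = 2 × 7 × 13 × 23
2990 = 2 × 5 × 13 × 23
506 = 2 × 11 × 23
gcd(4186, 2990, 506) = 2 × 23 = 46.
blue beads per bundle = 4186 / 46 = 91.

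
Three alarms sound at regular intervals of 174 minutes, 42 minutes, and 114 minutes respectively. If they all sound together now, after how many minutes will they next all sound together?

23142 minutes

We need the least common multiple of the intervals.
174 = 2 × 3 × 29
42 = 2 × 3 × 7
114 = 2 × 3 × 19
LCM(174, 42, 114) = 2 × 3 × 7 × 19 × 29 = 23142.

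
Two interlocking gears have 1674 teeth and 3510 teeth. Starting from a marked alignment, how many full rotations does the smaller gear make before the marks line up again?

The first common completion time is the LCM of the periods.
1674 = 2 × 3^3 × 31
3510 = 2 × 3^3 × 5 × 13
LCM(1674, 3510) = 2 × 3^3 × 5 × 13 × 31 = 108810.
Rotations for period 1674: 108810 / 1674 = 65.

65 rotations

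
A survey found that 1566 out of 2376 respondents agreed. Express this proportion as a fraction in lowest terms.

29/44

1566 = 2 × 3^3 × 29
2376 = 2^3 × 3^3 × 11
gcd(1566, 2376) = 2 × 3^3 = 54.
Divide numerator and denominator by 54: 1566/2376 = 29/44.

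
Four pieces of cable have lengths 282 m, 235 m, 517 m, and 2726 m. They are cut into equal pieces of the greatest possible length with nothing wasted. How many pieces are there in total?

Piece length = gcd(282, 235, 517, 2726).
282 = 2 × 3 × 47
235 = 5 × 47
517 = 11 × 47
2726 = 2 × 29 × 47
gcd(282, 235, 517, 2726) = 47.
Total pieces = 282/47 + 235/47 + 517/47 + 2726/47 = 6 + 5 + 11 + 58 = 80.

80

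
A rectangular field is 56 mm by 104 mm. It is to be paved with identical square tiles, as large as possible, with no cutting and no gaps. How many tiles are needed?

91

Tile side = gcd(56, 104).
56 = 2^3 × 7
104 = 2^3 × 13
gcd(56, 104) = 2^3 = 8.
Tiles: (56/8) × (104/8) = 7 × 13 = 91.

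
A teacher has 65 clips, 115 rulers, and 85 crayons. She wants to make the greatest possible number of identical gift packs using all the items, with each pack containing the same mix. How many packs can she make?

5 packs

The pack count must divide each quantity, so the greatest is gcd(65, 115, 85).
65 = 5 × 13
115 = 5 × 23
85 = 5 × 17
gcd(65, 115, 85) = 5.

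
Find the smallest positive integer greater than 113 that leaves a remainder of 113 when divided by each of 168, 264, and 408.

31529

N − 113 must be a common multiple of 168, 264, and 408.
168 = 2^3 × 3 × 7
264 = 2^3 × 3 × 11
408 = 2^3 × 3 × 17
LCM(168, 264, 408) = 2^3 × 3 × 7 × 11 × 17 = 31416.
Smallest N > 113 is LCM + 113 = 31416 + 113 = 31529.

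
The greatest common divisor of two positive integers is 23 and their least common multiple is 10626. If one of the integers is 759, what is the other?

For two integers, gcd × lcm = product, so the other is (23 × 10626) / 759 = 244398 / 759 = 322.

322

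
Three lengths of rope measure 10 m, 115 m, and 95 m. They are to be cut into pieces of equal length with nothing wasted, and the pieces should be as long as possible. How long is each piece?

5 m

The greatest length dividing all of 10, 115, and 95 is their gcd.
10 = 2 × 5
115 = 5 × 23
95 = 5 × 19
gcd(10, 115, 95) = 5.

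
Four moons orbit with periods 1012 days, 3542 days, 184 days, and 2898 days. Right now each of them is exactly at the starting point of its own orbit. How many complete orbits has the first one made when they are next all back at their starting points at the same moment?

All finish a whole number of cycles simultaneously at t = LCM of the periods.
1012 = 2^2 × 11 × 23
3542 = 2 × 7 × 11 × 23
184 = 2^3 × 23
2898 = 2 × 3^2 × 7 × 23
LCM(1012, 3542, 184, 2898) = 2^3 × 3^2 × 7 × 11 × 23 = 127512.
Orbits for period 1012: 127512 / 1012 = 126.

126 orbits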